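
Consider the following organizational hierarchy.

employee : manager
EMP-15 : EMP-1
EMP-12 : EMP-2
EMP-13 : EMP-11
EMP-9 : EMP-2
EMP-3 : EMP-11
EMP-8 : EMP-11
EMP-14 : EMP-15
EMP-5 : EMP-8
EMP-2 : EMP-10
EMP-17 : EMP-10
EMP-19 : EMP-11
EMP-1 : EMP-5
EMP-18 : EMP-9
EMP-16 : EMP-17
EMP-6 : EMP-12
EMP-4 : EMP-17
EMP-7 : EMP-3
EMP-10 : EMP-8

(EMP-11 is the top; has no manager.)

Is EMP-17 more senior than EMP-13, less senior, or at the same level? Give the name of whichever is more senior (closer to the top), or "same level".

EMP-17 is 3 levels below EMP-11; EMP-13 is 1. EMP-13 is higher.

EMP-13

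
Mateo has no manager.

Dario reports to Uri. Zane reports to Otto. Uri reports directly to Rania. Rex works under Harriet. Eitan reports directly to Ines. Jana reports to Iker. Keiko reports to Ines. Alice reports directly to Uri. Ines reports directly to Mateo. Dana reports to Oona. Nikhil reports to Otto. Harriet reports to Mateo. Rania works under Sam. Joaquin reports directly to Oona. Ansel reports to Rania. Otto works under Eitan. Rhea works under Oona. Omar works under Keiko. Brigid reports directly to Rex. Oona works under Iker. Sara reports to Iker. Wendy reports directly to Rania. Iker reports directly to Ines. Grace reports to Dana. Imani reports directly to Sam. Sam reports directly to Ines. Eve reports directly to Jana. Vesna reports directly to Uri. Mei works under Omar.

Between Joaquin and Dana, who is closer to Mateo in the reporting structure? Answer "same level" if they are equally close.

same level

Both Joaquin and Dana are 4 levels below Mateo.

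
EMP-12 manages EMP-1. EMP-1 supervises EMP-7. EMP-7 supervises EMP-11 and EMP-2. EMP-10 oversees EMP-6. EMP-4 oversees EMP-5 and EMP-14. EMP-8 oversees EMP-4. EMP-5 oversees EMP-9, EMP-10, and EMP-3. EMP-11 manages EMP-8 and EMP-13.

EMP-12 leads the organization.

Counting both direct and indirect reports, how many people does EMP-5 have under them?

4

EMP-5 directly manages EMP-10, EMP-3, EMP-9. Under EMP-10: EMP-6 (1). EMP-3 has no reports. EMP-9 has no reports. So EMP-5's organization is 3 direct reports plus everyone under them: 2 + 1 + 1 = 4.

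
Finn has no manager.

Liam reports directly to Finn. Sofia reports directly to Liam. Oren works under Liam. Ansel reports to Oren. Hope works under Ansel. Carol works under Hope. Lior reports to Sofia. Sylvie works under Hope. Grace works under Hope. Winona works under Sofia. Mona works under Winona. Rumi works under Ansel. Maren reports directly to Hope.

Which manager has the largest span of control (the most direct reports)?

Hope

Direct-report counts: Finn has 1; Liam has 2; Oren has 1; Ansel has 2; Hope has 4; Sofia has 2; Winona has 1. The largest is 4, held by Hope.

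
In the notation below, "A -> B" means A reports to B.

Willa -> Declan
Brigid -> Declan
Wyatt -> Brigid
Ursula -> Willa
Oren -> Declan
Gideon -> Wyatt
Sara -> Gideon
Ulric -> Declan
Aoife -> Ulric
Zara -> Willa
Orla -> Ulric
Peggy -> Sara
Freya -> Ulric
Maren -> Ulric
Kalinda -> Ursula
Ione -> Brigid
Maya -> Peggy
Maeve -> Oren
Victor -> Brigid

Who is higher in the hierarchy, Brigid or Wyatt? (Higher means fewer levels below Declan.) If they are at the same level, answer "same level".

Brigid

Brigid is 1 level below Declan; Wyatt is 2. Brigid is higher.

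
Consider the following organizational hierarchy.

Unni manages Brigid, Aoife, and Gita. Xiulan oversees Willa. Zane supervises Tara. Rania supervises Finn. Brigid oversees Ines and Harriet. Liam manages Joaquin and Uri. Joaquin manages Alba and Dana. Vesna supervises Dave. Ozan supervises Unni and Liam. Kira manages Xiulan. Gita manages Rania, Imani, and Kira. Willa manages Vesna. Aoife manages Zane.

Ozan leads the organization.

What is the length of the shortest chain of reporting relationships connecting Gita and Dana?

5

Gita is 2 levels below Ozan, and Dana is 3 levels below Ozan (their lowest common manager). The shortest path runs up from Gita to Ozan and back down to Dana: 2 + 3 = 5 links.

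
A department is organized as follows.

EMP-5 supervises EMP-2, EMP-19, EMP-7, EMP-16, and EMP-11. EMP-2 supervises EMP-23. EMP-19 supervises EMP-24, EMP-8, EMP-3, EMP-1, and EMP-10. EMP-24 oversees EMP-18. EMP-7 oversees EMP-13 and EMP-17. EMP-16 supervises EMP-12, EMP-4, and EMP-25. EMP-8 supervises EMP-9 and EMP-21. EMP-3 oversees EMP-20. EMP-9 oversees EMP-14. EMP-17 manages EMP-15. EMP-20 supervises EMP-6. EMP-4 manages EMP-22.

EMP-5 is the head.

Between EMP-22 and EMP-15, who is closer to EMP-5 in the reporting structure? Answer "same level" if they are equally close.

same level

Both EMP-22 and EMP-15 are 3 levels below EMP-5.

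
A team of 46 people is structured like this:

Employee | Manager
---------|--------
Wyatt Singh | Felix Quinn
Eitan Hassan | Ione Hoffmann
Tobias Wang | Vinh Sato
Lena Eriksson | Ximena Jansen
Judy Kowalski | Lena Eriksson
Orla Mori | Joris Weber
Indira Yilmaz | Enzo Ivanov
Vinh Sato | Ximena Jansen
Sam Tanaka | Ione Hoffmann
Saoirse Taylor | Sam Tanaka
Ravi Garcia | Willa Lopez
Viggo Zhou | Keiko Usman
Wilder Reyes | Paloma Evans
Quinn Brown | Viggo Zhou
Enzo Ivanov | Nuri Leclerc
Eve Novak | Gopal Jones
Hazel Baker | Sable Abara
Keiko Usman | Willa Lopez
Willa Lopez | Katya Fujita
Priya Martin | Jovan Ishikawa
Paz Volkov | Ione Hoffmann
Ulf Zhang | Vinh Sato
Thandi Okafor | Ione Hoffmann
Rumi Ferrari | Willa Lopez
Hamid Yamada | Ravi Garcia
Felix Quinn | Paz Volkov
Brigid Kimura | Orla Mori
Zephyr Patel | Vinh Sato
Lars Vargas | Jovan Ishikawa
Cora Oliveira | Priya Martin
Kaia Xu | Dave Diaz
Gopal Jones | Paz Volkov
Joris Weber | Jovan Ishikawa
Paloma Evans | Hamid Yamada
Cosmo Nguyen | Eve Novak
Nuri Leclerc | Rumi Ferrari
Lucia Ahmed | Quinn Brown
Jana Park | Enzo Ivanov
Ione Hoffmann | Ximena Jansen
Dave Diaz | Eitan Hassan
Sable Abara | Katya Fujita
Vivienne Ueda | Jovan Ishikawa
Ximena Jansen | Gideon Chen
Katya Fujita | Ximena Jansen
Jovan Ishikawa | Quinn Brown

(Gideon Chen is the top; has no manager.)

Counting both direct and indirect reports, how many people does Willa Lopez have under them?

Willa Lopez directly manages Rumi Ferrari, Keiko Usman, Ravi Garcia. Under Rumi Ferrari: Nuri Leclerc, Enzo Ivanov, Jana Park, Indira Yilmaz (4). Under Keiko Usman: Viggo Zhou, Quinn Brown, Lucia Ahmed, Jovan Ishikawa, Vivienne Ueda, Lars Vargas, Joris Weber, Orla Mori, Brigid Kimura, Priya Martin, Cora Oliveira (11). Under Ravi Garcia: Hamid Yamada, Paloma Evans, Wilder Reyes (3). So Willa Lopez's organization is 3 direct reports plus everyone under them: 5 + 12 + 4 = 21.

21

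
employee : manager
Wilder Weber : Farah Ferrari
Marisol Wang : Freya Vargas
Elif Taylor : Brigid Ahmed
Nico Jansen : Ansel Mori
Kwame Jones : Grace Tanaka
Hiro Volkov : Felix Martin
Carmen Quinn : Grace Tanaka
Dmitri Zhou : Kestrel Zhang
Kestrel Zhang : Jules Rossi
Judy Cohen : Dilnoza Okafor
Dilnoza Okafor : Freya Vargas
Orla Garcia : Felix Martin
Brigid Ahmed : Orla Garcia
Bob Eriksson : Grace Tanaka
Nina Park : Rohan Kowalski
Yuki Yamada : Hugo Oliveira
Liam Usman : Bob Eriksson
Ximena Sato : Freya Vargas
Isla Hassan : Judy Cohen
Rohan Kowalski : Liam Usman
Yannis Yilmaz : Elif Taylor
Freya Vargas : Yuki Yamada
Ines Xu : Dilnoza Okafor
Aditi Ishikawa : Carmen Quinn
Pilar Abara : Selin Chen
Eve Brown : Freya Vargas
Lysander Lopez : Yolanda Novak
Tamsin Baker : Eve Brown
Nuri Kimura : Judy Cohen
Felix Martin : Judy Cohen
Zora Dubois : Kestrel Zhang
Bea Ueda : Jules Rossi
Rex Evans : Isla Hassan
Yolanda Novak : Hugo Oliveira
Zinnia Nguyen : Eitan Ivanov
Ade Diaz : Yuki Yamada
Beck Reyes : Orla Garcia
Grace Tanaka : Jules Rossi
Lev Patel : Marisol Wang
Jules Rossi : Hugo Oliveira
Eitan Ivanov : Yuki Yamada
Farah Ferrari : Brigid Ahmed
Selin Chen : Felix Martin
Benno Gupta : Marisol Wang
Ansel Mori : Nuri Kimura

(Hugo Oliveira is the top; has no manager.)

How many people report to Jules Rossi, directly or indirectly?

Jules Rossi directly manages Grace Tanaka, Kestrel Zhang, Bea Ueda. Under Grace Tanaka: Kwame Jones, Carmen Quinn, Aditi Ishikawa, Bob Eriksson, Liam Usman, Rohan Kowalski, Nina Park (7). Under Kestrel Zhang: Zora Dubois, Dmitri Zhou (2). Bea Ueda has no reports. So Jules Rossi's organization is 3 direct reports plus everyone under them: 8 + 3 + 1 = 12.

12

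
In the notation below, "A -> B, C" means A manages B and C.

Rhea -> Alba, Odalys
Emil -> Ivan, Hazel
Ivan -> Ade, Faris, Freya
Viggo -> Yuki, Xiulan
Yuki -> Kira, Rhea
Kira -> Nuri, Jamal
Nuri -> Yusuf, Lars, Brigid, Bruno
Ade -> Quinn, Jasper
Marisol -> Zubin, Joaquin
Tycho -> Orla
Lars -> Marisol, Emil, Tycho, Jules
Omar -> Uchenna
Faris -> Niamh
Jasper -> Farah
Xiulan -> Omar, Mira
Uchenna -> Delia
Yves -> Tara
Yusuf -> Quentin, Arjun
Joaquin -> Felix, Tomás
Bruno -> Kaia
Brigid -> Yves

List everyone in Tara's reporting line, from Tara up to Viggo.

Tara -> Yves -> Brigid -> Nuri -> Kira -> Yuki -> Viggo

Tara reports to Yves. Yves reports to Brigid. Brigid reports to Nuri. Nuri reports to Kira. Kira reports to Yuki. Yuki reports to Viggo. Viggo is at the top.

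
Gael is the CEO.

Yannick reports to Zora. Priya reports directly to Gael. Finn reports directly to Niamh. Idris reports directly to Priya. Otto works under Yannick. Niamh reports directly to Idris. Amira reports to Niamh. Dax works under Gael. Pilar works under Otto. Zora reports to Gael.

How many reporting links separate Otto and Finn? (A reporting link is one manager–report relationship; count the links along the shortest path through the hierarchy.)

7

Otto is 3 levels below Gael, and Finn is 4 levels below Gael (their lowest common manager). The shortest path runs up from Otto to Gael and back down to Finn: 3 + 4 = 7 links.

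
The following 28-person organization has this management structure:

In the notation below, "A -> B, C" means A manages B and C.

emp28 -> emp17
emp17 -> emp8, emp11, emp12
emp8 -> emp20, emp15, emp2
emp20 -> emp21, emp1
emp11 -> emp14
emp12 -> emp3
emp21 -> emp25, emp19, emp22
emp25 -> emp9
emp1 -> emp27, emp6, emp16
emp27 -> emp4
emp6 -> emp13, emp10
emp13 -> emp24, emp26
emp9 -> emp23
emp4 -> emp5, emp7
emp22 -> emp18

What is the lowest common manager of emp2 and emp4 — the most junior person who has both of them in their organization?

emp2's chain of managers is emp8, emp17, emp28. emp4's chain of managers is emp27, emp1, emp20, emp8, emp17, emp28. The first manager that appears in both chains is emp8.

emp8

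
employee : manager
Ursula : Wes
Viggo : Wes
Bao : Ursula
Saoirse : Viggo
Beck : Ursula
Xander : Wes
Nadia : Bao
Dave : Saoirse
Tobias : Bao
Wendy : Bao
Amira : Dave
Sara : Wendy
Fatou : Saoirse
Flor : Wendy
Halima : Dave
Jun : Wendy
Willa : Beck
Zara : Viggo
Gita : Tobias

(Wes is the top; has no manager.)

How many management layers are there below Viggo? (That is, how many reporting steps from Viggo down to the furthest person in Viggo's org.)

The longest chain under Viggo runs Viggo → Saoirse → Dave → Halima, which is 3 levels below Viggo.

3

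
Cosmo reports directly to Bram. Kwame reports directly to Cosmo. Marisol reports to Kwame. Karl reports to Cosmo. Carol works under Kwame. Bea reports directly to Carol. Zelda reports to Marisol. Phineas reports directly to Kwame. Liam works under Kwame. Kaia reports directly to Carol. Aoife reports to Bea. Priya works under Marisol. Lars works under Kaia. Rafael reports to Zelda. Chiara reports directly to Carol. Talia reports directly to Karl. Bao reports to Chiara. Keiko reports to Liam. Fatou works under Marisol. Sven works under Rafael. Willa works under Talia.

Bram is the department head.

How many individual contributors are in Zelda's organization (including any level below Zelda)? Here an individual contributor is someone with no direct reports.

1

The only person in Zelda's organization with no one reporting to them is Sven. That is 1.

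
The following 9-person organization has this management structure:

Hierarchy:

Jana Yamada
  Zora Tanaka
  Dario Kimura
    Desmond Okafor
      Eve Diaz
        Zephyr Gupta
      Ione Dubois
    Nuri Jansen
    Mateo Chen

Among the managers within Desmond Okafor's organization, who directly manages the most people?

Direct-report counts within Desmond Okafor's organization: Desmond Okafor has 2; Eve Diaz has 1. The largest is 2, held by Desmond Okafor.

Desmond Okafor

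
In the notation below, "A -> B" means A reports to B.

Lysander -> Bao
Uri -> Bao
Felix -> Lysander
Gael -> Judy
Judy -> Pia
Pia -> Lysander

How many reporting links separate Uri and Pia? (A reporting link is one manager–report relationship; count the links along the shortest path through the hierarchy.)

Uri is 1 level below Bao, and Pia is 2 levels below Bao (their lowest common manager). The shortest path runs up from Uri to Bao and back down to Pia: 1 + 2 = 3 links.

3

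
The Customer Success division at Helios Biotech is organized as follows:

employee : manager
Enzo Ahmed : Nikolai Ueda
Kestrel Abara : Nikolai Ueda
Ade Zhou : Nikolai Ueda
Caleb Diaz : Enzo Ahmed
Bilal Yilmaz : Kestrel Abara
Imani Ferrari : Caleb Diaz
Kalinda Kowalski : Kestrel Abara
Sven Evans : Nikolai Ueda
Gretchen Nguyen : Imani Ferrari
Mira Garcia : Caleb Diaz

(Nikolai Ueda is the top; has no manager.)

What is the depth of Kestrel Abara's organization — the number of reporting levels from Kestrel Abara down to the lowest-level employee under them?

1

The longest chain under Kestrel Abara runs Kestrel Abara → Kalinda Kowalski, which is 1 level below Kestrel Abara.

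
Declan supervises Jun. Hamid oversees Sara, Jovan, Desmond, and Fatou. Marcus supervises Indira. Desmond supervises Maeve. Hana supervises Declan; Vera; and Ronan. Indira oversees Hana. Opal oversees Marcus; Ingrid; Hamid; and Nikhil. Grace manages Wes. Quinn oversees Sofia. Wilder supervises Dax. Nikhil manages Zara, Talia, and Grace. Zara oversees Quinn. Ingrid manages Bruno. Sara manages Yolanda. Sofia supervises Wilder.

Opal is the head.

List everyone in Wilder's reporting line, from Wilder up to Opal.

Wilder reports to Sofia. Sofia reports to Quinn. Quinn reports to Zara. Zara reports to Nikhil. Nikhil reports to Opal. Opal is at the top.

Wilder -> Sofia -> Quinn -> Zara -> Nikhil -> Opal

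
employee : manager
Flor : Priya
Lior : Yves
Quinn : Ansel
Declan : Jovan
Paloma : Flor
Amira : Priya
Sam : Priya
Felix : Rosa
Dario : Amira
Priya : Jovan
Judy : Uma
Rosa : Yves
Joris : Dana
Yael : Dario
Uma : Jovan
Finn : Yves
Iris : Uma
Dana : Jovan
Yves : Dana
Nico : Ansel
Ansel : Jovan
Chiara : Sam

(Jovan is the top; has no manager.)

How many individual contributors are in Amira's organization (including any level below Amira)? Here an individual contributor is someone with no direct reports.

The only person in Amira's organization with no one reporting to them is Yael. That is 1.

1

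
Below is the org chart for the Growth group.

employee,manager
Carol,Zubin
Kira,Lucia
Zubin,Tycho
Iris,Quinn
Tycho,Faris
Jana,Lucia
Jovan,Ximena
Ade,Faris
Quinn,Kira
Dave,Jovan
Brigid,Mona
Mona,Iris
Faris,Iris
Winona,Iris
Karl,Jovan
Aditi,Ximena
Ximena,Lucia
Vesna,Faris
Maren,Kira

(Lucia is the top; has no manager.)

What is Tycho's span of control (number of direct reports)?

1

Tycho directly manages Zubin. That is 1 direct report.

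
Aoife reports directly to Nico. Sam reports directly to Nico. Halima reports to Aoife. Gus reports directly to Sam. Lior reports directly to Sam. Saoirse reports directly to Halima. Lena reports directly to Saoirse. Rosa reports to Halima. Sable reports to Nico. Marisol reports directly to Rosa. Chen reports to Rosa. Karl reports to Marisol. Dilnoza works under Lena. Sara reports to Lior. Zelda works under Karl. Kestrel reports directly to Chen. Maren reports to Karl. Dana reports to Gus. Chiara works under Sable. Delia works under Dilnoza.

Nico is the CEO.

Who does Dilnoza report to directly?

Dilnoza reports directly to Lena.

Lena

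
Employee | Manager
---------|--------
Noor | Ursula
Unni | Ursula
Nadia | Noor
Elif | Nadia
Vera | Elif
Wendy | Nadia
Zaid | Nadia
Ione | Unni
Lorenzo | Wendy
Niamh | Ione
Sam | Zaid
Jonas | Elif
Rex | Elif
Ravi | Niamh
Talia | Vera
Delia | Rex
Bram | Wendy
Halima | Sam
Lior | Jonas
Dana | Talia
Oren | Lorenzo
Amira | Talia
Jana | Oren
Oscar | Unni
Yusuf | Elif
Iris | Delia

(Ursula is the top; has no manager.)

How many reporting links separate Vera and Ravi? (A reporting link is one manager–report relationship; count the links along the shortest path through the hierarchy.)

Vera is 4 levels below Ursula, and Ravi is 4 levels below Ursula (their lowest common manager). The shortest path runs up from Vera to Ursula and back down to Ravi: 4 + 4 = 8 links.

8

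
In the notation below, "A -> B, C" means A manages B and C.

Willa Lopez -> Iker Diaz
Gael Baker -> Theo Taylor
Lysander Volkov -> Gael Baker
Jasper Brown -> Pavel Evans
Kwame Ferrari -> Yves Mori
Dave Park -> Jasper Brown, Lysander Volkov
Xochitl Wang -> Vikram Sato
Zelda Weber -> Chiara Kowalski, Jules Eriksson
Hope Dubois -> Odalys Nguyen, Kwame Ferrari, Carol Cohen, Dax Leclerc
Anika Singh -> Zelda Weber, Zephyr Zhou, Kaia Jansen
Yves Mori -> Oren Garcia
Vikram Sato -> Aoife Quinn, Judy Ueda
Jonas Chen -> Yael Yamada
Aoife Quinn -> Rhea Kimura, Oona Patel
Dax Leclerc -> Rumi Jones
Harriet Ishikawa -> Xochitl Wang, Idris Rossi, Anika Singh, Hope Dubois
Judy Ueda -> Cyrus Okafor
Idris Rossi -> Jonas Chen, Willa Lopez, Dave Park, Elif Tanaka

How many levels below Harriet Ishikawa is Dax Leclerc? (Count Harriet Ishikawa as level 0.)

Chain from Dax Leclerc up to Harriet Ishikawa: Dax Leclerc → Hope Dubois → Harriet Ishikawa. That is 2 steps up, so Dax Leclerc is 2 levels below Harriet Ishikawa.

2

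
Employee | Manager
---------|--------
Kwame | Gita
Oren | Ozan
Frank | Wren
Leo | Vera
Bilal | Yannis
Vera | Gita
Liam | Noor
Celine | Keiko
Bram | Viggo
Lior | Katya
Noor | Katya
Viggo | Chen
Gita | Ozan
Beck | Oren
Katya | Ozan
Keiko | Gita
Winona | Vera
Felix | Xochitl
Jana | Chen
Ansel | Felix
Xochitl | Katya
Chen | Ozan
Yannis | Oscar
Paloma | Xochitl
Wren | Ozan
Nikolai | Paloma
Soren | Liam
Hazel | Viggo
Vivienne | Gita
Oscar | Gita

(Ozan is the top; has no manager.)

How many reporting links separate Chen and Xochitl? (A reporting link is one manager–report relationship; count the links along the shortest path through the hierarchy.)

3

Chen is 1 level below Ozan, and Xochitl is 2 levels below Ozan (their lowest common manager). The shortest path runs up from Chen to Ozan and back down to Xochitl: 1 + 2 = 3 links.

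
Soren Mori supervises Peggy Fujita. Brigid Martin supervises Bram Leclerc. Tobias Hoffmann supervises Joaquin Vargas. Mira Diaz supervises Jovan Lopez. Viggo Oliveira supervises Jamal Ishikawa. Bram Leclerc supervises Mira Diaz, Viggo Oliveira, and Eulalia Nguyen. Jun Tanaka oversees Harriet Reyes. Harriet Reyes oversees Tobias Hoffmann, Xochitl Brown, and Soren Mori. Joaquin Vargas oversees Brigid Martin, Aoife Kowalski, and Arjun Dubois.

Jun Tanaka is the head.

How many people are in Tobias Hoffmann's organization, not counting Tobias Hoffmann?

10

Tobias Hoffmann directly manages Joaquin Vargas. Under Joaquin Vargas: Brigid Martin, Bram Leclerc, Eulalia Nguyen, Viggo Oliveira, Jamal Ishikawa, Mira Diaz, Jovan Lopez, Arjun Dubois, Aoife Kowalski (9). That's 10 in total.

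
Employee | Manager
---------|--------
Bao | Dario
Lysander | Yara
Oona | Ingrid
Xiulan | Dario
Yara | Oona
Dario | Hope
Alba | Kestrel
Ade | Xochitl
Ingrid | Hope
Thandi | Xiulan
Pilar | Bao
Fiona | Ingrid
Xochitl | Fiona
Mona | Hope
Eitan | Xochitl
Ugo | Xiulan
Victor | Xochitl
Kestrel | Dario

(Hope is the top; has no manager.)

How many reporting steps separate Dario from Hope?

1

Chain from Dario up to Hope: Dario → Hope. That is 1 step up, so Dario is 1 level below Hope.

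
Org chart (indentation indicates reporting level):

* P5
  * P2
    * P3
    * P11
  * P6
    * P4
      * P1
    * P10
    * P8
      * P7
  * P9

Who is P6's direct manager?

P6 reports directly to P5.

P5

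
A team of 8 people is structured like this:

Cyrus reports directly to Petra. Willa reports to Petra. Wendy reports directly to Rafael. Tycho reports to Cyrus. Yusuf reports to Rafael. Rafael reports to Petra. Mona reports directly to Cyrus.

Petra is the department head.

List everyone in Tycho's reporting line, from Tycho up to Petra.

Tycho -> Cyrus -> Petra

Tycho reports to Cyrus. Cyrus reports to Petra. Petra is at the top.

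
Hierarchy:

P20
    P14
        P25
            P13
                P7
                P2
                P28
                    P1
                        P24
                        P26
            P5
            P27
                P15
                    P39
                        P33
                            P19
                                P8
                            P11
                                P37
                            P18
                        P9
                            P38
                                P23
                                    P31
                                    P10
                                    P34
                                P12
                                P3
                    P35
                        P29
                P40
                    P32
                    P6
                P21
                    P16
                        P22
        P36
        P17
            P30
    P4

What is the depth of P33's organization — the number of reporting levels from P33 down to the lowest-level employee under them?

The longest chain under P33 runs P33 → P11 → P37, which is 2 levels below P33.

2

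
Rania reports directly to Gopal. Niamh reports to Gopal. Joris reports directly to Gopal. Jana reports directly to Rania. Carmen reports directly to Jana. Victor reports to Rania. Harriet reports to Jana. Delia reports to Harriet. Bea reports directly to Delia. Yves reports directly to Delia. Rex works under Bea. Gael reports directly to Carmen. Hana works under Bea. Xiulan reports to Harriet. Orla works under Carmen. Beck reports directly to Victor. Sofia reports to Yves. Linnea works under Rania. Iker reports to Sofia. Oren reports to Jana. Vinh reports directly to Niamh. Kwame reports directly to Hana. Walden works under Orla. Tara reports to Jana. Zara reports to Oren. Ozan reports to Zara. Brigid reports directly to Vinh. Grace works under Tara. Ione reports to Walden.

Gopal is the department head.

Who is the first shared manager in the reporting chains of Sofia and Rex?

Sofia's chain of managers is Yves, Delia, Harriet, Jana, Rania, Gopal. Rex's chain of managers is Bea, Delia, Harriet, Jana, Rania, Gopal. The first manager that appears in both chains is Delia.

Delia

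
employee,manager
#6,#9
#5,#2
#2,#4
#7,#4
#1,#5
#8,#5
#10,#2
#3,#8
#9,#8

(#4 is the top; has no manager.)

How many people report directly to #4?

#4 directly manages #2, #7. That is 2 direct reports.

2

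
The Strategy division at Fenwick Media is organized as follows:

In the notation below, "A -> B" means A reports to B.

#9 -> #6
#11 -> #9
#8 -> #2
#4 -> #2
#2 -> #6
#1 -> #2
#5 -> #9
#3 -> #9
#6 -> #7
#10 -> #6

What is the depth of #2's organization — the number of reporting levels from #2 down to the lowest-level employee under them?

1

The longest chain under #2 runs #2 → #4, which is 1 level below #2.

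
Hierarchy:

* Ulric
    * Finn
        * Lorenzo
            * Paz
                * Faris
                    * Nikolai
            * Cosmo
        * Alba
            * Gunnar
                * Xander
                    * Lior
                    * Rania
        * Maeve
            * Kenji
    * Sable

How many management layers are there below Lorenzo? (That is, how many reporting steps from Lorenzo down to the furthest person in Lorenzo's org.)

3

The longest chain under Lorenzo runs Lorenzo → Paz → Faris → Nikolai, which is 3 levels below Lorenzo.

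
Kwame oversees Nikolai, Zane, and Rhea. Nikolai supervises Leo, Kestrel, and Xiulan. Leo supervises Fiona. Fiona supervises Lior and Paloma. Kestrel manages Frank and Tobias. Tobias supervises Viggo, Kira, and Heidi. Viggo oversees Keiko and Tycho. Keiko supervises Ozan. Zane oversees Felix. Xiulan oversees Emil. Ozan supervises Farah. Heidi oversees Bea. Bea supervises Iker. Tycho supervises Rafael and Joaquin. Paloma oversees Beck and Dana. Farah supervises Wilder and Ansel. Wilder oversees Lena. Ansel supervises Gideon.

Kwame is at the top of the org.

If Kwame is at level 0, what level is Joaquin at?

6

Chain from Joaquin up to Kwame: Joaquin → Tycho → Viggo → Tobias → Kestrel → Nikolai → Kwame. That is 6 steps up, so Joaquin is 6 levels below Kwame.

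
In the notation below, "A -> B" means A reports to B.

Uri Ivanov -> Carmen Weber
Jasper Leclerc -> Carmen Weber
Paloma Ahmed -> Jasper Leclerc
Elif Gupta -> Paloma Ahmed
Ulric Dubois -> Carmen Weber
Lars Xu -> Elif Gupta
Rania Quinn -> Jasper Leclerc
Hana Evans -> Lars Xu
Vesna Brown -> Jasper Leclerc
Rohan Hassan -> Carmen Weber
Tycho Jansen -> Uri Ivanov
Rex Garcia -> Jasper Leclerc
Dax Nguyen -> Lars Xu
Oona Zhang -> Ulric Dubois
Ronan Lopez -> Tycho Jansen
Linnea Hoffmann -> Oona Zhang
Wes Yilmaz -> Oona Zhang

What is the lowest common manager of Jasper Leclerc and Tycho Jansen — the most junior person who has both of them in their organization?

Jasper Leclerc's chain of managers is Carmen Weber. Tycho Jansen's chain of managers is Uri Ivanov, Carmen Weber. The first manager that appears in both chains is Carmen Weber.

Carmen Weber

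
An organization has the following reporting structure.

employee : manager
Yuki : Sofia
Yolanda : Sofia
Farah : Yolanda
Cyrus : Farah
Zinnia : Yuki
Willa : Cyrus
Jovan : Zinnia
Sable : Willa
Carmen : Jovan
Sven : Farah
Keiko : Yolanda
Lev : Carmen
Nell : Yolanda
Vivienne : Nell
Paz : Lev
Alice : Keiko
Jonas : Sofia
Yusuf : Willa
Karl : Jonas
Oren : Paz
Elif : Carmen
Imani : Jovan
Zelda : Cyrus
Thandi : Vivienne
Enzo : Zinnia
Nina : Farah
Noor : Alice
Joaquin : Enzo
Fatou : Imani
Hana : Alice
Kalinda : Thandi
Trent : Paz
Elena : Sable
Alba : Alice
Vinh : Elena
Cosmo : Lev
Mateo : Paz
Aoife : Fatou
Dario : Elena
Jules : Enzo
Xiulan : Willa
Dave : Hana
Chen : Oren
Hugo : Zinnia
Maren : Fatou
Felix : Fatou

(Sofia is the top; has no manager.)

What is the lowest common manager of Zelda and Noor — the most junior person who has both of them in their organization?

Zelda's chain of managers is Cyrus, Farah, Yolanda, Sofia. Noor's chain of managers is Alice, Keiko, Yolanda, Sofia. The first manager that appears in both chains is Yolanda.

Yolanda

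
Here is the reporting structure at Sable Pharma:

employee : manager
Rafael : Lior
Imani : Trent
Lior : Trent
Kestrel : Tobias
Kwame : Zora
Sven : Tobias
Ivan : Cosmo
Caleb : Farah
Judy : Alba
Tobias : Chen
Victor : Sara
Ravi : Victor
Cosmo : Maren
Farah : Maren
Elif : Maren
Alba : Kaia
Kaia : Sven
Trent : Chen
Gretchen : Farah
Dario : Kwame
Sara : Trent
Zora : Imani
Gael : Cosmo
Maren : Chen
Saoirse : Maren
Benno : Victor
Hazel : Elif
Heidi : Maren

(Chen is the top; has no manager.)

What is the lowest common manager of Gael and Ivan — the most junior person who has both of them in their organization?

Gael's chain of managers is Cosmo, Maren, Chen. Ivan's chain of managers is Cosmo, Maren, Chen. The first manager that appears in both chains is Cosmo.

Cosmo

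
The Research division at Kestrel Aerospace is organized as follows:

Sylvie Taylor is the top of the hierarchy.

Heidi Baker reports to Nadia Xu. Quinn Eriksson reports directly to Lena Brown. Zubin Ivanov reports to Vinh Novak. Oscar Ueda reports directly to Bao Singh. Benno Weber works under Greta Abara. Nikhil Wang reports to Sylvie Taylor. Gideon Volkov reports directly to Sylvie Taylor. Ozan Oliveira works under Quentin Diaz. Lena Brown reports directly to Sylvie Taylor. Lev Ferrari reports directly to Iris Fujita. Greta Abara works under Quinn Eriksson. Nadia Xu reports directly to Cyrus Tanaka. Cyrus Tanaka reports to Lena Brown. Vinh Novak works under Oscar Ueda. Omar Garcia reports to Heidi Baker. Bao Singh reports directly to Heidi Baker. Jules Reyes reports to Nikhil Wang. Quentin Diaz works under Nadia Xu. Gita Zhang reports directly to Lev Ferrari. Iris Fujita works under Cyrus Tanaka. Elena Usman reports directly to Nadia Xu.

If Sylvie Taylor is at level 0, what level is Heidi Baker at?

Chain from Heidi Baker up to Sylvie Taylor: Heidi Baker → Nadia Xu → Cyrus Tanaka → Lena Brown → Sylvie Taylor. That is 4 steps up, so Heidi Baker is 4 levels below Sylvie Taylor.

4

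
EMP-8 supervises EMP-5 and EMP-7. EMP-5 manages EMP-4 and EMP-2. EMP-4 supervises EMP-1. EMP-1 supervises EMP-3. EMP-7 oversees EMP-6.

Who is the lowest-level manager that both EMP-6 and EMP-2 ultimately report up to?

EMP-8

EMP-6's chain of managers is EMP-7, EMP-8. EMP-2's chain of managers is EMP-5, EMP-8. The first manager that appears in both chains is EMP-8.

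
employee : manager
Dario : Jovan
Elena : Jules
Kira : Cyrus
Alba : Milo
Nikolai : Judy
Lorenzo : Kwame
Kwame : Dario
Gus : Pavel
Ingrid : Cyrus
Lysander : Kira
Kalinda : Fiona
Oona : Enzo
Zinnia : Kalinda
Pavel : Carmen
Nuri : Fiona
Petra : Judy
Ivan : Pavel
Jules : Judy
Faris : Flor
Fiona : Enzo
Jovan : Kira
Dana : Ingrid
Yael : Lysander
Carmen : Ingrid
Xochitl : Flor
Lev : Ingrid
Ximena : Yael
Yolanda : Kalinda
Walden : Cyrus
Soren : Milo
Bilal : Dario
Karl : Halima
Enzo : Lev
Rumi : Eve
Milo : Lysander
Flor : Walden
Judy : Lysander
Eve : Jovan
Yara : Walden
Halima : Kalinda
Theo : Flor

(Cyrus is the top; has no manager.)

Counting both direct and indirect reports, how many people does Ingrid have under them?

15

Ingrid directly manages Dana, Carmen, Lev. Dana has no reports. Under Carmen: Pavel, Gus, Ivan (3). Under Lev: Enzo, Oona, Fiona, Nuri, Kalinda, Yolanda, Zinnia, Halima, Karl (9). So Ingrid's organization is 3 direct reports plus everyone under them: 1 + 4 + 10 = 15.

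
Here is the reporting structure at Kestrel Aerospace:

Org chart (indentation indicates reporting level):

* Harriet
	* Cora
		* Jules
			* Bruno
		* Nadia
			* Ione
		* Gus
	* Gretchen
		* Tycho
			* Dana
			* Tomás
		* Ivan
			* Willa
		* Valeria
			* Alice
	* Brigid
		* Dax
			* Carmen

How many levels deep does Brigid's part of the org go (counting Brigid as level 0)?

2

The longest chain under Brigid runs Brigid → Dax → Carmen, which is 2 levels below Brigid.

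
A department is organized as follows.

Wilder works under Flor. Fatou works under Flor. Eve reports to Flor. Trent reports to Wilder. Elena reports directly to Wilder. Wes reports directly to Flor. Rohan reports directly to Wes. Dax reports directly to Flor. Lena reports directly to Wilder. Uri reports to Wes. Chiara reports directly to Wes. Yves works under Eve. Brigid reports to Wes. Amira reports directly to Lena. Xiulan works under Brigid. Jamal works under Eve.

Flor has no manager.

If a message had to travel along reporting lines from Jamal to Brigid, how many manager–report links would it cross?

4

Jamal is 2 levels below Flor, and Brigid is 2 levels below Flor (their lowest common manager). The shortest path runs up from Jamal to Flor and back down to Brigid: 2 + 2 = 4 links.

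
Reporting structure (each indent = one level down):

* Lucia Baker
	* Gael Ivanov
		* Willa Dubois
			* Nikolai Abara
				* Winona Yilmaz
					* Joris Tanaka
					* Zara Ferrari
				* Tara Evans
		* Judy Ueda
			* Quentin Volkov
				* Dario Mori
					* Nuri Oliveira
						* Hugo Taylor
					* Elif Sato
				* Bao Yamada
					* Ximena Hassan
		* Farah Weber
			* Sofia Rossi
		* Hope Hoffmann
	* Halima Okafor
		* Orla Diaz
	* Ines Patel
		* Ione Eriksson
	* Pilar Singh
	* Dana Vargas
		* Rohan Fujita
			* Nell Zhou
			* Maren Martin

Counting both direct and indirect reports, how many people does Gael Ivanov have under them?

Gael Ivanov directly manages Willa Dubois, Judy Ueda, Farah Weber, Hope Hoffmann. Under Willa Dubois: Nikolai Abara, Tara Evans, Winona Yilmaz, Zara Ferrari, Joris Tanaka (5). Under Judy Ueda: Quentin Volkov, Bao Yamada, Ximena Hassan, Dario Mori, Elif Sato, Nuri Oliveira, Hugo Taylor (7). Under Farah Weber: Sofia Rossi (1). Hope Hoffmann has no reports. So Gael Ivanov's organization is 4 direct reports plus everyone under them: 6 + 8 + 2 + 1 = 17.

17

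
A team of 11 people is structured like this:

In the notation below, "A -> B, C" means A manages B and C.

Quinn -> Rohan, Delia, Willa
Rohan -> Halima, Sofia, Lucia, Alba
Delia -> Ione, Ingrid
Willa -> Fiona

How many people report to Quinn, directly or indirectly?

Quinn directly manages Rohan, Delia, Willa. Under Rohan: Alba, Lucia, Sofia, Halima (4). Under Delia: Ingrid, Ione (2). Under Willa: Fiona (1). So Quinn's organization is 3 direct reports plus everyone under them: 5 + 3 + 2 = 10.

10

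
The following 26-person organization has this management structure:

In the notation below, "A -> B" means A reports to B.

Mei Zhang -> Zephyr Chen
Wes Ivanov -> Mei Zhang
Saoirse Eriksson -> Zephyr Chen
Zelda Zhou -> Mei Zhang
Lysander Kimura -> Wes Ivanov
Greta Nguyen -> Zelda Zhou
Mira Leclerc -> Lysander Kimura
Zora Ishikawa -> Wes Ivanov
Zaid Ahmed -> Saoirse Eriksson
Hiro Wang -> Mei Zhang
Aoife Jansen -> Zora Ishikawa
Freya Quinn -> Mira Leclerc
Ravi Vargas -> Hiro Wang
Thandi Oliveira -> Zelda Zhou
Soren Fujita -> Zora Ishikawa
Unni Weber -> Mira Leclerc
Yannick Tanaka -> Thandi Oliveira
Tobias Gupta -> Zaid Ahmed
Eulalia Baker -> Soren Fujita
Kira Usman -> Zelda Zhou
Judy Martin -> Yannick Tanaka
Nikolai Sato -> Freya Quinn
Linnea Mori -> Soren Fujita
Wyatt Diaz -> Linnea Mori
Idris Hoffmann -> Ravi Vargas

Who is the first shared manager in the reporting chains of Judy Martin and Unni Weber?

Mei Zhang

Judy Martin's chain of managers is Yannick Tanaka, Thandi Oliveira, Zelda Zhou, Mei Zhang, Zephyr Chen. Unni Weber's chain of managers is Mira Leclerc, Lysander Kimura, Wes Ivanov, Mei Zhang, Zephyr Chen. The first manager that appears in both chains is Mei Zhang.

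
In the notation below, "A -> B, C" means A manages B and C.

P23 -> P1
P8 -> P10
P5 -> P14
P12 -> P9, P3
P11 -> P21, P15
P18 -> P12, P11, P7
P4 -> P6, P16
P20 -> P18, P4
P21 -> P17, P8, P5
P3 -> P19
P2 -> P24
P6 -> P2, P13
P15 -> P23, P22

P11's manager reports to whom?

P11 reports to P18, and P18 reports to P20. So P11's skip-level manager is P20.

P20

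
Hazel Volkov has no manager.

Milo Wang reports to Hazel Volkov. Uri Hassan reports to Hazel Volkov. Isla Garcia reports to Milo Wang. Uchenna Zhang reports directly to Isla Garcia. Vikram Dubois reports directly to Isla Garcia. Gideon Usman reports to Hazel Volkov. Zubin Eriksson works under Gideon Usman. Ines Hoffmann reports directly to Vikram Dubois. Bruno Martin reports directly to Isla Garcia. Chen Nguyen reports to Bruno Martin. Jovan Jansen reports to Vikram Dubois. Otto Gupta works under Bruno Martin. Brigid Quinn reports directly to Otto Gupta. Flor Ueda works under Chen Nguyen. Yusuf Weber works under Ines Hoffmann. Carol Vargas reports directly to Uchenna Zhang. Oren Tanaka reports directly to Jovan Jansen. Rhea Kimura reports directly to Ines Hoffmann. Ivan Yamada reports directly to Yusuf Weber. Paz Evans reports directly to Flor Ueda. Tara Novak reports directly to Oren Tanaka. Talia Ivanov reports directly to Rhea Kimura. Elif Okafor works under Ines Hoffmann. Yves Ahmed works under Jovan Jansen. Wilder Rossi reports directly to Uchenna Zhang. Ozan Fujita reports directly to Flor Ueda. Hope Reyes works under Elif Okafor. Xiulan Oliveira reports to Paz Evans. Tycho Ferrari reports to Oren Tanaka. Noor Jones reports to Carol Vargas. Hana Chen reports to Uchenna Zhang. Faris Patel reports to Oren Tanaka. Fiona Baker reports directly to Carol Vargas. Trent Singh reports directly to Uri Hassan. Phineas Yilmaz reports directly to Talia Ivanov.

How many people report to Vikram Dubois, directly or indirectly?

Vikram Dubois directly manages Ines Hoffmann, Jovan Jansen. Under Ines Hoffmann: Elif Okafor, Hope Reyes, Rhea Kimura, Talia Ivanov, Phineas Yilmaz, Yusuf Weber, Ivan Yamada (7). Under Jovan Jansen: Yves Ahmed, Oren Tanaka, Faris Patel, Tycho Ferrari, Tara Novak (5). So Vikram Dubois's organization is 2 direct reports plus everyone under them: 8 + 6 = 14.

14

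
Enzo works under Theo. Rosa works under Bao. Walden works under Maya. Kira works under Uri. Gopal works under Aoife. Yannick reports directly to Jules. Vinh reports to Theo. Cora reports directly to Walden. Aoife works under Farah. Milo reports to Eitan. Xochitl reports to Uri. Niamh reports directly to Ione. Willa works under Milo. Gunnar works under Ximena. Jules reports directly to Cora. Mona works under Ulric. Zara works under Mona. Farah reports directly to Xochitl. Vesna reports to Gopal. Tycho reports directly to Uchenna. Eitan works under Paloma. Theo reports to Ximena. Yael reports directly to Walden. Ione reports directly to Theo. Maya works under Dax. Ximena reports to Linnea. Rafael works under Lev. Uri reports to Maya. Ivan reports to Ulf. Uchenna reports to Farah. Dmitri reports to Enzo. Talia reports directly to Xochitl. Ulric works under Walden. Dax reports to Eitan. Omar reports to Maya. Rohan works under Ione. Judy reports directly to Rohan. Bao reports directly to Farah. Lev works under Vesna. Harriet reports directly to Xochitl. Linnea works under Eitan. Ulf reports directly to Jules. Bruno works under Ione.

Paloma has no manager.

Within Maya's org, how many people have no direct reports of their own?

The people in Maya's organization with no one reporting to them are Kira, Talia, Harriet, Rosa, Tycho, Rafael, Omar, Yannick, Ivan, Yael, Zara. That is 11.

11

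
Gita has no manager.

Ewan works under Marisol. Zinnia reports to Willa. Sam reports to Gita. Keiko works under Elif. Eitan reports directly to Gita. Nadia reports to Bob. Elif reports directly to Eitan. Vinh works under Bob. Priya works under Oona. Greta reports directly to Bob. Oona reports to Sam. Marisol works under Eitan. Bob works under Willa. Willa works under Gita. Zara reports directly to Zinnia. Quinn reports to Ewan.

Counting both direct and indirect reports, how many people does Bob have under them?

3

Bob directly manages Vinh, Greta, Nadia. Vinh has no reports. Greta has no reports. Nadia has no reports. So Bob's organization is 3 direct reports plus everyone under them: 1 + 1 + 1 = 3.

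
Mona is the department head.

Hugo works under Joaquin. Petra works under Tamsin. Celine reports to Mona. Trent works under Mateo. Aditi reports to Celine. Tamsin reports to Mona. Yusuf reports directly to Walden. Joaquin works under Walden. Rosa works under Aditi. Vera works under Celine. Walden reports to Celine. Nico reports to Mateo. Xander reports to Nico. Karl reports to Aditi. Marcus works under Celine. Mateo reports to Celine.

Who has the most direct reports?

Celine

Direct-report counts: Mona has 2; Tamsin has 1; Celine has 5; Walden has 2; Joaquin has 1; Aditi has 2; Mateo has 2; Nico has 1. The largest is 5, held by Celine.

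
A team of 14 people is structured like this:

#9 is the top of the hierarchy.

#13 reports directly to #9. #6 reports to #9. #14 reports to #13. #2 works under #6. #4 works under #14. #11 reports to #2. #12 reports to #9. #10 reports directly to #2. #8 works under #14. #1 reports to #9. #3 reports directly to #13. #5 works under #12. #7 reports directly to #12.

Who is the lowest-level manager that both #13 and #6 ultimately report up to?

#13's chain of managers is #9. #6's chain of managers is #9. The first manager that appears in both chains is #9.

#9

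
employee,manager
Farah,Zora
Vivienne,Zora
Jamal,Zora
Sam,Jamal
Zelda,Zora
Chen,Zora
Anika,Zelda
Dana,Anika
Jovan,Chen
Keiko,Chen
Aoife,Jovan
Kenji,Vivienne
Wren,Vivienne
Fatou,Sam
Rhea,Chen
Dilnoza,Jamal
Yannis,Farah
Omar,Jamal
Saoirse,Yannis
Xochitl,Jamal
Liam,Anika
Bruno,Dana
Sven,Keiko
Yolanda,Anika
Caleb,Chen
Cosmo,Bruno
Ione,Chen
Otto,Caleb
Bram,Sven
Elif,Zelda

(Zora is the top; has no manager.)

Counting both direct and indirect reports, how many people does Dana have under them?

Dana directly manages Bruno. Under Bruno: Cosmo (1). That's 2 in total.

2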